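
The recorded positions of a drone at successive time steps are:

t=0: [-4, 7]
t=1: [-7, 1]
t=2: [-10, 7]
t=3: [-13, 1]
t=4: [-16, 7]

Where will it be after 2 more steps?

The first coordinate changes by -3 each step, so at step 6 it is -4 + 6·(-3) = -22.
The second coordinate repeats the cycle [7, 1] with period 2; step 6 mod 2 = 0, giving 7.

[-22, 7]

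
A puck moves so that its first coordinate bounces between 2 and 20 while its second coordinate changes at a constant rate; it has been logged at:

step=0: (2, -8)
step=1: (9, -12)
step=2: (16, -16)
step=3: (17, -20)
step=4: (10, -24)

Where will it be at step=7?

The first coordinate reflects between 2 and 20, moving 7 per step.
  step 5: 10 → 3
  step 6: 3 → 8
  step 7: 8 → 15
The second coordinate changes by -4 each step: at step 7 it is -36.

(15, -36)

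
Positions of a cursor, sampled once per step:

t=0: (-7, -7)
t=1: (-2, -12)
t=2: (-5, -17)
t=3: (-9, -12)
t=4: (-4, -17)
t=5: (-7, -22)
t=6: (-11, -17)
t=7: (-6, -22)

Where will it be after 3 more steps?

Step-to-step displacements: (+5, -5), (-3, -5), (-4, +5), (+5, -5), (-3, -5), (-4, +5), (+5, -5) — a repeating cycle of length 3.
step 8: apply (-3, -5) → (-9, -27)
step 9: apply (-4, +5) → (-13, -22)
step 10: apply (+5, -5) → (-8, -27)

(-8, -27)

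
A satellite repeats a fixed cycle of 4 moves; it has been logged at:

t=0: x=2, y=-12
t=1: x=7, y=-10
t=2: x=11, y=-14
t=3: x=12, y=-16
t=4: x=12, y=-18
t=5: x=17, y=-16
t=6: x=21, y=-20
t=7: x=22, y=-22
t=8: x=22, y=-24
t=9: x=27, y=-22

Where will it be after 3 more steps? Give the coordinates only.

x=32, y=-30

Step-to-step displacements: (+5, +2), (+4, -4), (+1, -2), (+0, -2), (+5, +2), (+4, -4), (+1, -2), (+0, -2), (+5, +2) — a repeating cycle of length 4.
step 10: apply (+4, -4) → x=31, y=-26
step 11: apply (+1, -2) → x=32, y=-28
step 12: apply (+0, -2) → x=32, y=-30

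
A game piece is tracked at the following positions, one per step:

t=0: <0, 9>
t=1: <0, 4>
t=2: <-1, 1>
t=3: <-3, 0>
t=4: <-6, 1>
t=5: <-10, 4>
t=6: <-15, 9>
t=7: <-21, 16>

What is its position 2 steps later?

<-36, 36>

Successive displacements: <+0, -5>, <-1, -3>, <-2, -1>, <-3, +1>, <-4, +3>, <-5, +5>, <-6, +7> — each changes by <-1, +2>.
step 8: <-21, 16> + <-7, +9> → <-28, 25>
step 9: <-28, 25> + <-8, +11> → <-36, 36>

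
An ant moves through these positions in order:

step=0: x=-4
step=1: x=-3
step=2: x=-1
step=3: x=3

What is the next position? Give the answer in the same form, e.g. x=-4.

x=11

Consecutive displacements +1, +2, +4 scale by a factor of 2 each step.
step 4: 3 + 8 → x=11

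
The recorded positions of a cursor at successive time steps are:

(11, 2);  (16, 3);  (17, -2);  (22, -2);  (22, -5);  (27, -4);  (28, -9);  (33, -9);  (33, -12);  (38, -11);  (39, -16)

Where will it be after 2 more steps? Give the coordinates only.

Step-to-step displacements: (+5, +1), (+1, -5), (+5, +0), (+0, -3), (+5, +1), (+1, -5), (+5, +0), (+0, -3), (+5, +1), (+1, -5) — a repeating cycle of length 4.
step 11: apply (+5, +0) → (44, -16)
step 12: apply (+0, -3) → (44, -19)

(44, -19)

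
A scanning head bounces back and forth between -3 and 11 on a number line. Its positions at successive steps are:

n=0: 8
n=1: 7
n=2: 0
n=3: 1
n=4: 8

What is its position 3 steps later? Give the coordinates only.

1

The value travels 7 per step and bounces off the walls at -3 and 11.
  step 5: 8 → 7
  step 6: 7 → 0
  step 7: 0 → 1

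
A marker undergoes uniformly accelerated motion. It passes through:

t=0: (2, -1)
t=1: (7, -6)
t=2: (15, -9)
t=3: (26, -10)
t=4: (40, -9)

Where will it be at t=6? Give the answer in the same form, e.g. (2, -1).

(77, -1)

Successive displacements: (+5, -5), (+8, -3), (+11, -1), (+14, +1) — each changes by (+3, +2).
step 5: (40, -9) + (+17, +3) → (57, -6)
step 6: (57, -6) + (+20, +5) → (77, -1)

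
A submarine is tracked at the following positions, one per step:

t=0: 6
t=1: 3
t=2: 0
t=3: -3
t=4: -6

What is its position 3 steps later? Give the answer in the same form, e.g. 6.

-15

The position changes by -3 every step.
step 5: -6 − 3 → -9
step 6: -9 − 3 → -12
step 7: -12 − 3 → -15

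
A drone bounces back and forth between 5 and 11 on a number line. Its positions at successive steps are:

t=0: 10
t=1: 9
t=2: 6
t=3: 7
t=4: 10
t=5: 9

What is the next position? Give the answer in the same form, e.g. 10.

The value reflects between 5 and 11, moving 3 per step.
  step 6: 9 → 6

6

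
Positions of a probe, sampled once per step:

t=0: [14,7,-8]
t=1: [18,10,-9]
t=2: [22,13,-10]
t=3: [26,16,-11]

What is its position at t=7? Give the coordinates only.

The position changes by [+4,+3,-1] every step.
step 4: [26,16,-11] + [+4,+3,-1] → [30,19,-12]
step 5: [30,19,-12] + [+4,+3,-1] → [34,22,-13]
step 6: [34,22,-13] + [+4,+3,-1] → [38,25,-14]
step 7: [38,25,-14] + [+4,+3,-1] → [42,28,-15]

[42,28,-15]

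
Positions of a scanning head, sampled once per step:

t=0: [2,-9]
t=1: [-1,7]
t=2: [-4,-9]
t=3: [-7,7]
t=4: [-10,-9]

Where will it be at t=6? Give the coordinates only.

The first coordinate changes by -3 each step, so at step 6 it is 2 + 6·(-3) = -16.
The second coordinate repeats the cycle [-9, 7] with period 2; step 6 mod 2 = 0, giving -9.

[-16,-9]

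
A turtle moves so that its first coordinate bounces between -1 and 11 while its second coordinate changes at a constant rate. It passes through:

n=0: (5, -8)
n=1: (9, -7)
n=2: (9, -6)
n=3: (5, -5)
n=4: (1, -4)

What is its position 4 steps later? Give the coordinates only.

The first coordinate reflects between -1 and 11, moving 4 per step.
  step 5: 1 → 1
  step 6: 1 → 5
  step 7: 5 → 9
  step 8: 9 → 9
The second coordinate changes by +1 each step: at step 8 it is 0.

(9, 0)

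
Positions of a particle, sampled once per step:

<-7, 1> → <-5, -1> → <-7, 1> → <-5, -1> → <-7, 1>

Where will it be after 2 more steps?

<-7, 1>

The jumps are <+2, -2>, <-2, +2>, <+2, -2>, <-2, +2> — a geometric progression with ratio -1.
step 5: <-7, 1> + <+2, -2> → <-5, -1>
step 6: <-5, -1> + <-2, +2> → <-7, 1>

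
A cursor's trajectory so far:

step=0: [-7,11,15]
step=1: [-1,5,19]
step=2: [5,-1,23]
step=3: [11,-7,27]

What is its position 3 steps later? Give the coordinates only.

[29,-25,39]

Constant displacement of [+6,-6,+4] per step.
step 4: [11,-7,27] + [+6,-6,+4] → [17,-13,31]
step 5: [17,-13,31] + [+6,-6,+4] → [23,-19,35]
step 6: [23,-19,35] + [+6,-6,+4] → [29,-25,39]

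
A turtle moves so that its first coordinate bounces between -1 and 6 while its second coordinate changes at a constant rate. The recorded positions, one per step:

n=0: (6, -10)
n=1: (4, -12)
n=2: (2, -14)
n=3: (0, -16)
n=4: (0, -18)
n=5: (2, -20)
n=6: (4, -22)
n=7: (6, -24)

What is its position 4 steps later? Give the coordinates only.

The first coordinate reflects between -1 and 6, moving 2 per step.
  step 8: 6 → 4
  step 9: 4 → 2
  step 10: 2 → 0
  step 11: 0 → 0
The second coordinate changes by -2 each step: at step 11 it is -32.

(0, -32)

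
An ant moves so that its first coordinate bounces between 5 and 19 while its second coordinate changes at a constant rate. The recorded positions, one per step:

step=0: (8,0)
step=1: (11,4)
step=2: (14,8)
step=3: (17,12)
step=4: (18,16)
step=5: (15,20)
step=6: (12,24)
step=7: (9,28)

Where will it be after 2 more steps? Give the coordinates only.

The first coordinate reflects between 5 and 19, moving 3 per step.
  step 8: 9 → 6
  step 9: 6 → 7
The second coordinate changes by +4 each step: at step 9 it is 36.

(7,36)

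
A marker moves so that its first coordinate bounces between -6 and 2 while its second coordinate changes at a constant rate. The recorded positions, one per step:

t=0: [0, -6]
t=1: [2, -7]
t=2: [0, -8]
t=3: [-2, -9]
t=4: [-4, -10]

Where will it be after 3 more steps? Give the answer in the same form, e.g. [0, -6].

The first coordinate reflects between -6 and 2, moving 2 per step.
  step 5: -4 → -6
  step 6: -6 → -4
  step 7: -4 → -2
The second coordinate changes by -1 each step: at step 7 it is -13.

[-2, -13]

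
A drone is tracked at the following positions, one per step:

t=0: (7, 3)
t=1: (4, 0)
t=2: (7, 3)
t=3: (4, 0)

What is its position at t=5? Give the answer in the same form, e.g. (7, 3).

The jumps are (-3, -3), (+3, +3), (-3, -3) — a geometric progression with ratio -1.
step 4: (4, 0) + (+3, +3) → (7, 3)
step 5: (7, 3) + (-3, -3) → (4, 0)

(4, 0)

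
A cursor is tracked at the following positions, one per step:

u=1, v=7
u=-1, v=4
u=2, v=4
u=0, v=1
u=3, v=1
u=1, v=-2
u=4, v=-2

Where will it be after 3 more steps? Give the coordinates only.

u=3, v=-8

Step-to-step displacements: (-2, -3), (+3, +0), (-2, -3), (+3, +0), (-2, -3), (+3, +0) — a repeating cycle of length 2.
step 7: apply (-2, -3) → u=2, v=-5
step 8: apply (+3, +0) → u=5, v=-5
step 9: apply (-2, -3) → u=3, v=-8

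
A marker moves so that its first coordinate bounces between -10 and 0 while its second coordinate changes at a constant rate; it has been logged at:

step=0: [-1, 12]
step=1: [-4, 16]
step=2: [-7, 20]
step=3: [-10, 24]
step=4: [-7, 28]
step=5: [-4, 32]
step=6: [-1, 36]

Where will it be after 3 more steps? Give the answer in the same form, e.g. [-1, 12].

The first coordinate travels 3 per step and bounces off the walls at -10 and 0.
  step 7: -1 → -2
  step 8: -2 → -5
  step 9: -5 → -8
The second coordinate changes by +4 each step: at step 9 it is 48.

[-8, 48]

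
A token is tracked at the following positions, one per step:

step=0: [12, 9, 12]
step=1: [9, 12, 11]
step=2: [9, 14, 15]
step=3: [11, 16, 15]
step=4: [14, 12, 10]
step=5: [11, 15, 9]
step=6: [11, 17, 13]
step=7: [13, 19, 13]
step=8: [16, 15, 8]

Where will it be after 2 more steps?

Step-to-step displacements: [-3, +3, -1], [+0, +2, +4], [+2, +2, +0], [+3, -4, -5], [-3, +3, -1], [+0, +2, +4], [+2, +2, +0], [+3, -4, -5] — a repeating cycle of length 4.
step 9: apply [-3, +3, -1] → [13, 18, 7]
step 10: apply [+0, +2, +4] → [13, 20, 11]

[13, 20, 11]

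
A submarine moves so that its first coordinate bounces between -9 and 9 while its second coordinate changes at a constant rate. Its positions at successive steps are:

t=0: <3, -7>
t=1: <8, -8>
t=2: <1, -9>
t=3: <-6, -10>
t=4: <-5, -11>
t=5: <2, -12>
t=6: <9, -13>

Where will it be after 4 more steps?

<1, -17>

The first coordinate reflects between -9 and 9, moving 7 per step.
  step 7: 9 → 2
  step 8: 2 → -5
  step 9: -5 → -6
  step 10: -6 → 1
The second coordinate changes by -1 each step: at step 10 it is -17.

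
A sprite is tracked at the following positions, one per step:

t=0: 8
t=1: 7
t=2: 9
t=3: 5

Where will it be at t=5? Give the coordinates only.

Consecutive displacements -1, +2, -4 scale by a factor of -2 each step.
step 4: 5 + 8 → 13
step 5: 13 − 16 → -3

-3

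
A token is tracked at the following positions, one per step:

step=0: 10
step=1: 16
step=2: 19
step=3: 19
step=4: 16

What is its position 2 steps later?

Successive displacements: +6, +3, +0, -3 — each changes by -3.
step 5: 16 − 6 → 10
step 6: 10 − 9 → 1

1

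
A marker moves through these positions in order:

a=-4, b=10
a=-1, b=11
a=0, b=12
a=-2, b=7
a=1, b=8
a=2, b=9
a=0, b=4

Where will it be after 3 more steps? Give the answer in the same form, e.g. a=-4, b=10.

a=2, b=1

The moves between consecutive positions are (+3, +1), (+1, +1), (-2, -5), (+3, +1), (+1, +1), (-2, -5); they repeat the 3-cycle [(+3, +1), (+1, +1), (-2, -5)].
step 7: apply (+3, +1) → a=3, b=5
step 8: apply (+1, +1) → a=4, b=6
step 9: apply (-2, -5) → a=2, b=1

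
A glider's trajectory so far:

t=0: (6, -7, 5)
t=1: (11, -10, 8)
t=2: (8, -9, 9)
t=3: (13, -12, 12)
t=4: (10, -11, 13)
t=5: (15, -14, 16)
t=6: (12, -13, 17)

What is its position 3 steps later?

(19, -18, 24)

Step-to-step displacements: (+5, -3, +3), (-3, +1, +1), (+5, -3, +3), (-3, +1, +1), (+5, -3, +3), (-3, +1, +1) — a repeating cycle of length 2.
step 7: apply (+5, -3, +3) → (17, -16, 20)
step 8: apply (-3, +1, +1) → (14, -15, 21)
step 9: apply (+5, -3, +3) → (19, -18, 24)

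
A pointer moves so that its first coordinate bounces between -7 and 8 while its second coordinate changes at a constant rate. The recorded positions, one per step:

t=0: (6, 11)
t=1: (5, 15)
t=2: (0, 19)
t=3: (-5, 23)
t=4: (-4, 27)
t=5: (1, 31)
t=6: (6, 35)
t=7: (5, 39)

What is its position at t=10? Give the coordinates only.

(-4, 51)

The first coordinate travels 5 per step and bounces off the walls at -7 and 8.
  step 8: 5 → 0
  step 9: 0 → -5
  step 10: -5 → -4
The second coordinate changes by +4 each step: at step 10 it is 51.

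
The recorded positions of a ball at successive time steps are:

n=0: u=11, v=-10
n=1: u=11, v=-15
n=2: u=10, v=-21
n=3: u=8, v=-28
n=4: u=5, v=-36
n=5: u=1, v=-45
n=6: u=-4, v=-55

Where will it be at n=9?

u=-25, v=-91

First differences are (+0,-5), (-1,-6), (-2,-7), (-3,-8), (-4,-9), (-5,-10); their common second difference is (-1,-1) (constant acceleration).
step 7: u=-4, v=-55 + (-6,-11) → u=-10, v=-66
step 8: u=-10, v=-66 + (-7,-12) → u=-17, v=-78
step 9: u=-17, v=-78 + (-8,-13) → u=-25, v=-91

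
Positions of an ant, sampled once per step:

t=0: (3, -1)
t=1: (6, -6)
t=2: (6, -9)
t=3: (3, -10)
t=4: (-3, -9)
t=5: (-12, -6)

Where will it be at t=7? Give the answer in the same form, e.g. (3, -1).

Successive displacements: (+3, -5), (+0, -3), (-3, -1), (-6, +1), (-9, +3) — each changes by (-3, +2).
step 6: (-12, -6) + (-12, +5) → (-24, -1)
step 7: (-24, -1) + (-15, +7) → (-39, 6)

(-39, 6)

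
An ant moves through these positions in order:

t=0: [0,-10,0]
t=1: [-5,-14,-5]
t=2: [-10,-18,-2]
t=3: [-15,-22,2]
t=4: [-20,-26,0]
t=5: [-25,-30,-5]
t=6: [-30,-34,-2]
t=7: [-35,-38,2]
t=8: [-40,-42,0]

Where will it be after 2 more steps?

First: linear, -5 per step → -50 at step 10.
Second: linear, -4 per step → -50 at step 10.
Third: cycles through 0, -5, -2, 2 every 4 steps. Step 10 lands at position 2 of the cycle → -2.

[-50,-50,-2]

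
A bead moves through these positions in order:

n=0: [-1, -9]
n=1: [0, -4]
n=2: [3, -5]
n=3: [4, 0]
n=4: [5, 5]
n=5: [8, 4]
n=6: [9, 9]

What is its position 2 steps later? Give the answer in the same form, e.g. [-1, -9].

[13, 13]

The moves between consecutive positions are [+1, +5], [+3, -1], [+1, +5], [+1, +5], [+3, -1], [+1, +5]; they repeat the 3-cycle [[+1, +5], [+3, -1], [+1, +5]].
step 7: apply [+1, +5] → [10, 14]
step 8: apply [+3, -1] → [13, 13]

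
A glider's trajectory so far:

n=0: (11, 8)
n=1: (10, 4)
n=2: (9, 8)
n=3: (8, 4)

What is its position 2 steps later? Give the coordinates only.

The first coordinate changes by -1 each step, so at step 5 it is 11 + 5·(-1) = 6.
The second coordinate repeats the cycle [8, 4] with period 2; step 5 mod 2 = 1, giving 4.

(6, 4)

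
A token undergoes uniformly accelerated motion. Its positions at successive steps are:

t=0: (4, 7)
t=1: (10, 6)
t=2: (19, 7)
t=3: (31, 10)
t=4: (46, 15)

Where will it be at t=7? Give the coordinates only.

Successive displacements: (+6, -1), (+9, +1), (+12, +3), (+15, +5) — each changes by (+3, +2).
step 5: (46, 15) + (+18, +7) → (64, 22)
step 6: (64, 22) + (+21, +9) → (85, 31)
step 7: (85, 31) + (+24, +11) → (109, 42)

(109, 42)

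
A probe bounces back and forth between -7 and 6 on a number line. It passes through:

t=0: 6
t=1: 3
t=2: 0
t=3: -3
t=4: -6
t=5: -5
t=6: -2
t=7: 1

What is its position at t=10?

The value reflects between -7 and 6, moving 3 per step.
  step 8: 1 → 4
  step 9: 4 → 5
  step 10: 5 → 2

2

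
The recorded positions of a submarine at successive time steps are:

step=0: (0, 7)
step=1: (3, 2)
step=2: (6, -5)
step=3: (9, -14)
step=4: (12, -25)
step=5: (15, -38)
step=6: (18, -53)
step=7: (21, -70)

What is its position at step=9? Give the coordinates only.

Taking differences between consecutive positions: (+3, -5), (+3, -7), (+3, -9), (+3, -11), (+3, -13), (+3, -15), (+3, -17). These grow by (+0, -2) each step.
step 8: (21, -70) + (+3, -19) → (24, -89)
step 9: (24, -89) + (+3, -21) → (27, -110)

(27, -110)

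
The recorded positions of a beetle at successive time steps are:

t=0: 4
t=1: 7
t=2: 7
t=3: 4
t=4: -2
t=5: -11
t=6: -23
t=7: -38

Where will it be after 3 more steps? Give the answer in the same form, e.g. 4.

-101

Taking differences between consecutive positions: +3, +0, -3, -6, -9, -12, -15. These grow by -3 each step.
step 8: -38 − 18 → -56
step 9: -56 − 21 → -77
step 10: -77 − 24 → -101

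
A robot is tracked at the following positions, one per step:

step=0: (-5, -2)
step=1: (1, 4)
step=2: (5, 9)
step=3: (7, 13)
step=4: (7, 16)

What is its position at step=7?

Taking differences between consecutive positions: (+6, +6), (+4, +5), (+2, +4), (+0, +3). These grow by (-2, -1) each step.
step 5: (7, 16) + (-2, +2) → (5, 18)
step 6: (5, 18) + (-4, +1) → (1, 19)
step 7: (1, 19) + (-6, +0) → (-5, 19)

(-5, 19)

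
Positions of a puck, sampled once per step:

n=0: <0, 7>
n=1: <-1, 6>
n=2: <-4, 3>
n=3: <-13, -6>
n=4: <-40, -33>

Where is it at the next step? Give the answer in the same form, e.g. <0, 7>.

<-121, -114>

Step-to-step displacements: <-1, -1>, <-3, -3>, <-9, -9>, <-27, -27>; each is 3× the previous.
step 5: <-40, -33> + <-81, -81> → <-121, -114>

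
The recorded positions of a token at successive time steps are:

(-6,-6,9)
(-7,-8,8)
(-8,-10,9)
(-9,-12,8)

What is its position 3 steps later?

The first coordinate changes by -1 each step, so at step 6 it is -6 + 6·(-1) = -12.
The second coordinate changes by -2 each step, so at step 6 it is -6 + 6·(-2) = -18.
The third coordinate repeats the cycle [9, 8] with period 2; step 6 mod 2 = 0, giving 9.

(-12,-18,9)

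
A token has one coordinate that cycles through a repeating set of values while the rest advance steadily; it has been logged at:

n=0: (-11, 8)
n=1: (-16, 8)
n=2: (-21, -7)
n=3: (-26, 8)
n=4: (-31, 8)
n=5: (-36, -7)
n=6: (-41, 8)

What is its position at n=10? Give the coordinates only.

First: linear, -5 per step → -61 at step 10.
Second: cycles through 8, 8, -7 every 3 steps. Step 10 lands at position 1 of the cycle → 8.

(-61, 8)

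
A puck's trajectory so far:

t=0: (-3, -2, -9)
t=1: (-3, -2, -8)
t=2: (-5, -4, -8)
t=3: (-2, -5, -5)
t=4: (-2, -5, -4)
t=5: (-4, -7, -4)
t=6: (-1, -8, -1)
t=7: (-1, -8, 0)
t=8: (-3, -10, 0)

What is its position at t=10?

Step-to-step displacements: (+0, +0, +1), (-2, -2, +0), (+3, -1, +3), (+0, +0, +1), (-2, -2, +0), (+3, -1, +3), (+0, +0, +1), (-2, -2, +0) — a repeating cycle of length 3.
step 9: apply (+3, -1, +3) → (0, -11, 3)
step 10: apply (+0, +0, +1) → (0, -11, 4)

(0, -11, 4)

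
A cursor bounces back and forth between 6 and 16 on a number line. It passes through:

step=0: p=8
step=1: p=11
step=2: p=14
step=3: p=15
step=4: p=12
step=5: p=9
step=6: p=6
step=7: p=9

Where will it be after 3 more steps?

The value reflects between 6 and 16, moving 3 per step.
  step 8: 9 → 12
  step 9: 12 → 15
  step 10: 15 → 14

p=14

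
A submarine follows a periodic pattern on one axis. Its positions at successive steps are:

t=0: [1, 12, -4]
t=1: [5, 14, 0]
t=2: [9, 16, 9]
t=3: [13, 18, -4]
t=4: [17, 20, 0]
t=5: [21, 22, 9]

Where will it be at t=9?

[37, 30, -4]

The first coordinate changes by +4 each step, so at step 9 it is 1 + 9·(4) = 37.
The second coordinate changes by +2 each step, so at step 9 it is 12 + 9·(2) = 30.
The third coordinate repeats the cycle [-4, 0, 9] with period 3; step 9 mod 3 = 0, giving -4.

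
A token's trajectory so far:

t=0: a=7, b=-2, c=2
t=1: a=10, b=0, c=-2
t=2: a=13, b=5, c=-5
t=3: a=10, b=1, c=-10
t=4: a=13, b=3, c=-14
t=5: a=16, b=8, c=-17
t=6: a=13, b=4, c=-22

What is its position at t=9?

Step-to-step displacements: (+3, +2, -4), (+3, +5, -3), (-3, -4, -5), (+3, +2, -4), (+3, +5, -3), (-3, -4, -5) — a repeating cycle of length 3.
step 7: apply (+3, +2, -4) → a=16, b=6, c=-26
step 8: apply (+3, +5, -3) → a=19, b=11, c=-29
step 9: apply (-3, -4, -5) → a=16, b=7, c=-34

a=16, b=7, c=-34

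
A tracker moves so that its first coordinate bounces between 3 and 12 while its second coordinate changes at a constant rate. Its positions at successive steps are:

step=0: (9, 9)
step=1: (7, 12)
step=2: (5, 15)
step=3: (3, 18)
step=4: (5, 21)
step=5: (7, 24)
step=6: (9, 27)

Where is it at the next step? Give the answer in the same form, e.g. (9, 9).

The first coordinate reflects between 3 and 12, moving 2 per step.
  step 7: 9 → 11
The second coordinate changes by +3 each step: at step 7 it is 30.

(11, 30)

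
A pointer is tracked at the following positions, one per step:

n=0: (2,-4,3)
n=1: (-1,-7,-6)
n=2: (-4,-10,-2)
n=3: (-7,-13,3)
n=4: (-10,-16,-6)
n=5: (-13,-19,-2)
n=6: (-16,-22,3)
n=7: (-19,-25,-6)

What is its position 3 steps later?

The first coordinate changes by -3 each step, so at step 10 it is 2 + 10·(-3) = -28.
The second coordinate changes by -3 each step, so at step 10 it is -4 + 10·(-3) = -34.
The third coordinate repeats the cycle [3, -6, -2] with period 3; step 10 mod 3 = 1, giving -6.

(-28,-34,-6)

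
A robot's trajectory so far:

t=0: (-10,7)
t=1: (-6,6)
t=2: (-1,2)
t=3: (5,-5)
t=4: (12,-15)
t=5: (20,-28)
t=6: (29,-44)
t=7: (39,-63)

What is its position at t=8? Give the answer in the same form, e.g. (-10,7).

First differences are (+4,-1), (+5,-4), (+6,-7), (+7,-10), (+8,-13), (+9,-16), (+10,-19); their common second difference is (+1,-3) (constant acceleration).
step 8: (39,-63) + (+11,-22) → (50,-85)

(50,-85)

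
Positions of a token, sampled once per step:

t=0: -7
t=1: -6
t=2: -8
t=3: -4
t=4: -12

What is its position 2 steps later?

The jumps are +1, -2, +4, -8 — a geometric progression with ratio -2.
step 5: -12 + 16 → 4
step 6: 4 − 32 → -28

-28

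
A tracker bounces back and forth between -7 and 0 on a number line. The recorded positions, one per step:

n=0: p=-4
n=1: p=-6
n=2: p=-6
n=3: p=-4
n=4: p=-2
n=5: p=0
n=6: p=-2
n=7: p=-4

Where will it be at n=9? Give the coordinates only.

The value travels 2 per step and bounces off the walls at -7 and 0.
  step 8: -4 → -6
  step 9: -6 → -6

p=-6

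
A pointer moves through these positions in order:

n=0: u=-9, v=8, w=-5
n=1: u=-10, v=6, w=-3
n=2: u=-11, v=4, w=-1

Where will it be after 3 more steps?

u=-14, v=-2, w=5

Constant displacement of (-1, -2, +2) per step.
step 3: u=-11, v=4, w=-1 + (-1, -2, +2) → u=-12, v=2, w=1
step 4: u=-12, v=2, w=1 + (-1, -2, +2) → u=-13, v=0, w=3
step 5: u=-13, v=0, w=3 + (-1, -2, +2) → u=-14, v=-2, w=5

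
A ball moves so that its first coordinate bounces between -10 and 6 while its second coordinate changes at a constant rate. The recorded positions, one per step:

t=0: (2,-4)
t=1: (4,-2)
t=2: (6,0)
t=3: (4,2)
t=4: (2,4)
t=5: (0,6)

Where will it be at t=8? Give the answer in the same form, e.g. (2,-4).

The first coordinate travels 2 per step and bounces off the walls at -10 and 6.
  step 6: 0 → -2
  step 7: -2 → -4
  step 8: -4 → -6
The second coordinate changes by +2 each step: at step 8 it is 12.

(-6,12)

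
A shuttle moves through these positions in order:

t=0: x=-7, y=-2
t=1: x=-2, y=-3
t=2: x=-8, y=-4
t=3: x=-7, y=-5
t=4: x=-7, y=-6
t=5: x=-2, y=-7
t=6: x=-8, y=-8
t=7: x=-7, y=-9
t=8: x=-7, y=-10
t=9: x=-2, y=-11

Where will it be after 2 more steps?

The x coordinate repeats the cycle [-7, -2, -8, -7] with period 4; step 11 mod 4 = 3, giving -7.
The y coordinate changes by -1 each step, so at step 11 it is -2 + 11·(-1) = -13.

x=-7, y=-13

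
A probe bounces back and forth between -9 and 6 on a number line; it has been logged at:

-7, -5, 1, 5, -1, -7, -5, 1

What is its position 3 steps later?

-7

The value reflects between -9 and 6, moving 6 per step.
  step 8: 1 → 5
  step 9: 5 → -1
  step 10: -1 → -7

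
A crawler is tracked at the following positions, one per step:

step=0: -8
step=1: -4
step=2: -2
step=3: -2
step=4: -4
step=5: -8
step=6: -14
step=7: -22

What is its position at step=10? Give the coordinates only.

-58

Taking differences between consecutive positions: +4, +2, +0, -2, -4, -6, -8. These grow by -2 each step.
step 8: -22 − 10 → -32
step 9: -32 − 12 → -44
step 10: -44 − 14 → -58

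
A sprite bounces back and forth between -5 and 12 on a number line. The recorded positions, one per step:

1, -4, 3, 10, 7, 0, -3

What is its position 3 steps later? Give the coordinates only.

6

The value reflects between -5 and 12, moving 7 per step.
  step 7: -3 → 4
  step 8: 4 → 11
  step 9: 11 → 6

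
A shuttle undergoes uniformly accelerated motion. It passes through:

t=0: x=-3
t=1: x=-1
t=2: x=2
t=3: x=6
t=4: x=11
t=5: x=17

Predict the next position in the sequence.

Taking differences between consecutive positions: +2, +3, +4, +5, +6. These grow by +1 each step.
step 6: 17 + 7 → x=24

x=24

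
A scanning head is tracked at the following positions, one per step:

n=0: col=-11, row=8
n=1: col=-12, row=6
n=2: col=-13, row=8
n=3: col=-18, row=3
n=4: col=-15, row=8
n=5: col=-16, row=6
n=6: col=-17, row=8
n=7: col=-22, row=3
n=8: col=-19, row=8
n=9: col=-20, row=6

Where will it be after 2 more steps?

Differencing gives (-1, -2), (-1, +2), (-5, -5), (+3, +5), (-1, -2), (-1, +2), (-5, -5), (+3, +5), (-1, -2). This is the pattern (-1, -2), (-1, +2), (-5, -5), (+3, +5) repeated.
step 10: apply (-1, +2) → col=-21, row=8
step 11: apply (-5, -5) → col=-26, row=3

col=-26, row=3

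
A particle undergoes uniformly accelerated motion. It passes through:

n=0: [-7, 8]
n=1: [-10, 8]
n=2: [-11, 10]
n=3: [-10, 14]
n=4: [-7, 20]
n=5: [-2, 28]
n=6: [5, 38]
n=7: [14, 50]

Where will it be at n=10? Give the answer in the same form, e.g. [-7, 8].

[53, 98]

First differences are [-3, +0], [-1, +2], [+1, +4], [+3, +6], [+5, +8], [+7, +10], [+9, +12]; their common second difference is [+2, +2] (constant acceleration).
step 8: [14, 50] + [+11, +14] → [25, 64]
step 9: [25, 64] + [+13, +16] → [38, 80]
step 10: [38, 80] + [+15, +18] → [53, 98]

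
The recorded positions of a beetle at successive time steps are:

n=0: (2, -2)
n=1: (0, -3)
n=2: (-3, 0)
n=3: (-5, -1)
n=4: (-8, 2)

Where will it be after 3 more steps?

The moves between consecutive positions are (-2, -1), (-3, +3), (-2, -1), (-3, +3); they repeat the 2-cycle [(-2, -1), (-3, +3)].
step 5: apply (-2, -1) → (-10, 1)
step 6: apply (-3, +3) → (-13, 4)
step 7: apply (-2, -1) → (-15, 3)

(-15, 3)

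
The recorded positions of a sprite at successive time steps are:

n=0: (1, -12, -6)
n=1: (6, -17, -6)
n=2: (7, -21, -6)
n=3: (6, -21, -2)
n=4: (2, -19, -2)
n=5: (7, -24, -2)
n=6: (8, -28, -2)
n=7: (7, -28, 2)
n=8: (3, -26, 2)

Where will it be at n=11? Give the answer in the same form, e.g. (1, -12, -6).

Step-to-step displacements: (+5, -5, +0), (+1, -4, +0), (-1, +0, +4), (-4, +2, +0), (+5, -5, +0), (+1, -4, +0), (-1, +0, +4), (-4, +2, +0) — a repeating cycle of length 4.
step 9: apply (+5, -5, +0) → (8, -31, 2)
step 10: apply (+1, -4, +0) → (9, -35, 2)
step 11: apply (-1, +0, +4) → (8, -35, 6)

(8, -35, 6)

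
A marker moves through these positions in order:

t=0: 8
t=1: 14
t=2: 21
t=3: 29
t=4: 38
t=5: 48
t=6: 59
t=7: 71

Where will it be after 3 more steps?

113

First differences are +6, +7, +8, +9, +10, +11, +12; their common second difference is +1 (constant acceleration).
step 8: 71 + 13 → 84
step 9: 84 + 14 → 98
step 10: 98 + 15 → 113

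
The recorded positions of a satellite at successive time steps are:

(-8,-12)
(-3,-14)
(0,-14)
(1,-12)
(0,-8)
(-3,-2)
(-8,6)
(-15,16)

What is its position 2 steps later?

(-35,42)

Successive displacements: (+5,-2), (+3,+0), (+1,+2), (-1,+4), (-3,+6), (-5,+8), (-7,+10) — each changes by (-2,+2).
step 8: (-15,16) + (-9,+12) → (-24,28)
step 9: (-24,28) + (-11,+14) → (-35,42)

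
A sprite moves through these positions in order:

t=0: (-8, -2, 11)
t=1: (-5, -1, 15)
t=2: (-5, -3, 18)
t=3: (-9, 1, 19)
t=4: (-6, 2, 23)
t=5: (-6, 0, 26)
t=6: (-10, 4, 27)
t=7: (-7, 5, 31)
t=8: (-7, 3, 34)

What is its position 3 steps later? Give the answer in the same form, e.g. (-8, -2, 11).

(-8, 6, 42)

Differencing gives (+3, +1, +4), (+0, -2, +3), (-4, +4, +1), (+3, +1, +4), (+0, -2, +3), (-4, +4, +1), (+3, +1, +4), (+0, -2, +3). This is the pattern (+3, +1, +4), (+0, -2, +3), (-4, +4, +1) repeated.
step 9: apply (-4, +4, +1) → (-11, 7, 35)
step 10: apply (+3, +1, +4) → (-8, 8, 39)
step 11: apply (+0, -2, +3) → (-8, 6, 42)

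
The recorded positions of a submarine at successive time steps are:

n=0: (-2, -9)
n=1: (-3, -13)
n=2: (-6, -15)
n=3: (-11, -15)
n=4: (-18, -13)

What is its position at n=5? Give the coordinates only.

Taking differences between consecutive positions: (-1, -4), (-3, -2), (-5, +0), (-7, +2). These grow by (-2, +2) each step.
step 5: (-18, -13) + (-9, +4) → (-27, -9)

(-27, -9)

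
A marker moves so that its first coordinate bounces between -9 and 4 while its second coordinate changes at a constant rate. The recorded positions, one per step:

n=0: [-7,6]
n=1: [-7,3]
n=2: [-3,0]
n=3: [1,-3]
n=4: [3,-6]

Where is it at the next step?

[-1,-9]

The first coordinate reflects between -9 and 4, moving 4 per step.
  step 5: 3 → -1
The second coordinate changes by -3 each step: at step 5 it is -9.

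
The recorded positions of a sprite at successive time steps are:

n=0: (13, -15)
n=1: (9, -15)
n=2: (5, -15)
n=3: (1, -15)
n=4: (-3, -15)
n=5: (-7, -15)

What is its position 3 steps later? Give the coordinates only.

(-19, -15)

Each step adds (-4, +0) to the position.
step 6: (-7, -15) + (-4, +0) → (-11, -15)
step 7: (-11, -15) + (-4, +0) → (-15, -15)
step 8: (-15, -15) + (-4, +0) → (-19, -15)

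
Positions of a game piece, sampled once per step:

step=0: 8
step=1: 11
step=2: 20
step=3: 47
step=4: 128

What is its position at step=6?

1100

The jumps are +3, +9, +27, +81 — a geometric progression with ratio 3.
step 5: 128 + 243 → 371
step 6: 371 + 729 → 1100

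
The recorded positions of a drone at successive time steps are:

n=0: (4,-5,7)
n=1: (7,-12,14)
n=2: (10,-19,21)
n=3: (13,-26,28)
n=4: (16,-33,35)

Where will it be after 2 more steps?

Constant displacement of (+3,-7,+7) per step.
step 5: (16,-33,35) + (+3,-7,+7) → (19,-40,42)
step 6: (19,-40,42) + (+3,-7,+7) → (22,-47,49)

(22,-47,49)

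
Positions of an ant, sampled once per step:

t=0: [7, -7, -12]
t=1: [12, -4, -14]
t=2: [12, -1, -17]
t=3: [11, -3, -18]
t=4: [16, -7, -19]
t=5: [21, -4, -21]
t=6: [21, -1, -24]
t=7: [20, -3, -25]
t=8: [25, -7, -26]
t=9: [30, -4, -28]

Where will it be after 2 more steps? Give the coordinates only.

[29, -3, -32]

The moves between consecutive positions are [+5, +3, -2], [+0, +3, -3], [-1, -2, -1], [+5, -4, -1], [+5, +3, -2], [+0, +3, -3], [-1, -2, -1], [+5, -4, -1], [+5, +3, -2]; they repeat the 4-cycle [[+5, +3, -2], [+0, +3, -3], [-1, -2, -1], [+5, -4, -1]].
step 10: apply [+0, +3, -3] → [30, -1, -31]
step 11: apply [-1, -2, -1] → [29, -3, -32]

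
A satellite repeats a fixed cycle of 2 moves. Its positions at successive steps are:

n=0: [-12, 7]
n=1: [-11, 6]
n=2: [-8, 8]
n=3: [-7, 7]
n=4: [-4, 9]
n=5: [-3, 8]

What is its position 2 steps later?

Differencing gives [+1, -1], [+3, +2], [+1, -1], [+3, +2], [+1, -1]. This is the pattern [+1, -1], [+3, +2] repeated.
step 6: apply [+3, +2] → [0, 10]
step 7: apply [+1, -1] → [1, 9]

[1, 9]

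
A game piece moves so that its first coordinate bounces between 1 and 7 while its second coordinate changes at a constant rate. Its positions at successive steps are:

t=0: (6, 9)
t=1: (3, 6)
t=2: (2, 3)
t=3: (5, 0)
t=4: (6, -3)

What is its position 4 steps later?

(6, -15)

The first coordinate reflects between 1 and 7, moving 3 per step.
  step 5: 6 → 3
  step 6: 3 → 2
  step 7: 2 → 5
  step 8: 5 → 6
The second coordinate changes by -3 each step: at step 8 it is -15.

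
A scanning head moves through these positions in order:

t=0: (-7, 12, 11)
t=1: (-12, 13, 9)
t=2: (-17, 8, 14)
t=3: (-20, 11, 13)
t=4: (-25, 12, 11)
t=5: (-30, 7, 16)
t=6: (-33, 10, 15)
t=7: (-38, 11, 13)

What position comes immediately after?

(-43, 6, 18)

Differencing gives (-5, +1, -2), (-5, -5, +5), (-3, +3, -1), (-5, +1, -2), (-5, -5, +5), (-3, +3, -1), (-5, +1, -2). This is the pattern (-5, +1, -2), (-5, -5, +5), (-3, +3, -1) repeated.
step 8: apply (-5, -5, +5) → (-43, 6, 18)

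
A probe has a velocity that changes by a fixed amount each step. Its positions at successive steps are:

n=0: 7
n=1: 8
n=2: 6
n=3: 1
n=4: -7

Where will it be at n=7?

First differences are +1, -2, -5, -8; their common second difference is -3 (constant acceleration).
step 5: -7 − 11 → -18
step 6: -18 − 14 → -32
step 7: -32 − 17 → -49

-49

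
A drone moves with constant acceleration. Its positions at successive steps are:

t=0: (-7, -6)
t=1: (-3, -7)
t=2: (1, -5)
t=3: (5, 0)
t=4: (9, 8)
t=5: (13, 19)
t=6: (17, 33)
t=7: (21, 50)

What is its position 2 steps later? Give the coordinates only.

First differences are (+4, -1), (+4, +2), (+4, +5), (+4, +8), (+4, +11), (+4, +14), (+4, +17); their common second difference is (+0, +3) (constant acceleration).
step 8: (21, 50) + (+4, +20) → (25, 70)
step 9: (25, 70) + (+4, +23) → (29, 93)

(29, 93)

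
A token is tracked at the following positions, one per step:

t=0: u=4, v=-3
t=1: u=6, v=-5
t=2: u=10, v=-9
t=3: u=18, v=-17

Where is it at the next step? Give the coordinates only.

Consecutive displacements (+2, -2), (+4, -4), (+8, -8) scale by a factor of 2 each step.
step 4: u=18, v=-17 + (+16, -16) → u=34, v=-33

u=34, v=-33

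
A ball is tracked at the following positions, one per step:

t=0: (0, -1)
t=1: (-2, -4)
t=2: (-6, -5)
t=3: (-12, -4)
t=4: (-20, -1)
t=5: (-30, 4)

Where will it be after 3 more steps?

Taking differences between consecutive positions: (-2, -3), (-4, -1), (-6, +1), (-8, +3), (-10, +5). These grow by (-2, +2) each step.
step 6: (-30, 4) + (-12, +7) → (-42, 11)
step 7: (-42, 11) + (-14, +9) → (-56, 20)
step 8: (-56, 20) + (-16, +11) → (-72, 31)

(-72, 31)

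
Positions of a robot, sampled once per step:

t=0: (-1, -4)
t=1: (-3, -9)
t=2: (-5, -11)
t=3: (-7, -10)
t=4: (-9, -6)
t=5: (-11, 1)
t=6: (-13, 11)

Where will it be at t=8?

Successive displacements: (-2, -5), (-2, -2), (-2, +1), (-2, +4), (-2, +7), (-2, +10) — each changes by (+0, +3).
step 7: (-13, 11) + (-2, +13) → (-15, 24)
step 8: (-15, 24) + (-2, +16) → (-17, 40)

(-17, 40)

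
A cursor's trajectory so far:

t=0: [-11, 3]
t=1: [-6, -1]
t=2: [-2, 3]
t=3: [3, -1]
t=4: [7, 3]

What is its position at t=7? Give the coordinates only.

Differencing gives [+5, -4], [+4, +4], [+5, -4], [+4, +4]. This is the pattern [+5, -4], [+4, +4] repeated.
step 5: apply [+5, -4] → [12, -1]
step 6: apply [+4, +4] → [16, 3]
step 7: apply [+5, -4] → [21, -1]

[21, -1]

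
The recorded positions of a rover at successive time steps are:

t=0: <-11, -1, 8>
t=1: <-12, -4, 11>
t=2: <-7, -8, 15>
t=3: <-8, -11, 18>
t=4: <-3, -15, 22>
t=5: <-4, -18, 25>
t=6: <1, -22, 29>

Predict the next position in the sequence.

Differencing gives <-1, -3, +3>, <+5, -4, +4>, <-1, -3, +3>, <+5, -4, +4>, <-1, -3, +3>, <+5, -4, +4>. This is the pattern <-1, -3, +3>, <+5, -4, +4> repeated.
step 7: apply <-1, -3, +3> → <0, -25, 32>

<0, -25, 32>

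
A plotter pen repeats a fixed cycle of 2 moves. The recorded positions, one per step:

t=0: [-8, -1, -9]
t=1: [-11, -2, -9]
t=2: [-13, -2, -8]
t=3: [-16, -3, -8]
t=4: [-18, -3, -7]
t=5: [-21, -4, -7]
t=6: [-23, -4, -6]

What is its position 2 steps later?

Step-to-step displacements: [-3, -1, +0], [-2, +0, +1], [-3, -1, +0], [-2, +0, +1], [-3, -1, +0], [-2, +0, +1] — a repeating cycle of length 2.
step 7: apply [-3, -1, +0] → [-26, -5, -6]
step 8: apply [-2, +0, +1] → [-28, -5, -5]

[-28, -5, -5]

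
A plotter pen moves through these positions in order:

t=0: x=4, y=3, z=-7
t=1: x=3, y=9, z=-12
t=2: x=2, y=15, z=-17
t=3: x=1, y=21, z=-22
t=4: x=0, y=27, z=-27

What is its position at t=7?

x=-3, y=45, z=-42

The position changes by (-1, +6, -5) every step.
step 5: x=0, y=27, z=-27 + (-1, +6, -5) → x=-1, y=33, z=-32
step 6: x=-1, y=33, z=-32 + (-1, +6, -5) → x=-2, y=39, z=-37
step 7: x=-2, y=39, z=-37 + (-1, +6, -5) → x=-3, y=45, z=-42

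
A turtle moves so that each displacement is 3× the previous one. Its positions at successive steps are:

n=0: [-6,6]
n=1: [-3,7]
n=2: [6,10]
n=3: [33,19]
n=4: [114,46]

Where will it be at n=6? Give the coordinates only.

Step-to-step displacements: [+3,+1], [+9,+3], [+27,+9], [+81,+27]; each is 3× the previous.
step 5: [114,46] + [+243,+81] → [357,127]
step 6: [357,127] + [+729,+243] → [1086,370]

[1086,370]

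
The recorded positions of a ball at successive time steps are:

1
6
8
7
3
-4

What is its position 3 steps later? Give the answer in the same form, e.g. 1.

First differences are +5, +2, -1, -4, -7; their common second difference is -3 (constant acceleration).
step 6: -4 − 10 → -14
step 7: -14 − 13 → -27
step 8: -27 − 16 → -43

-43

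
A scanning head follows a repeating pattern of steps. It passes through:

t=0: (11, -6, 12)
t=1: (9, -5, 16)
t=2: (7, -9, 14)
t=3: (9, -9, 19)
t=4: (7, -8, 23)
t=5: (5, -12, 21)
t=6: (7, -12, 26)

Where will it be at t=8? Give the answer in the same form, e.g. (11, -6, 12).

Differencing gives (-2, +1, +4), (-2, -4, -2), (+2, +0, +5), (-2, +1, +4), (-2, -4, -2), (+2, +0, +5). This is the pattern (-2, +1, +4), (-2, -4, -2), (+2, +0, +5) repeated.
step 7: apply (-2, +1, +4) → (5, -11, 30)
step 8: apply (-2, -4, -2) → (3, -15, 28)

(3, -15, 28)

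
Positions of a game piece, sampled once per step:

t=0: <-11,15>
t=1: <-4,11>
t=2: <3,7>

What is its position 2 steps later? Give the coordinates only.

<17,-1>

Each step adds <+7,-4> to the position.
step 3: <3,7> + <+7,-4> → <10,3>
step 4: <10,3> + <+7,-4> → <17,-1>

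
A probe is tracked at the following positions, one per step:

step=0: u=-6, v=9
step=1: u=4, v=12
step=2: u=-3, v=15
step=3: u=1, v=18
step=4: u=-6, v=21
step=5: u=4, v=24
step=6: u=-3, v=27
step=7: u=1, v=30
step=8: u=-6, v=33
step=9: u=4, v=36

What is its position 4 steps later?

The u coordinate repeats the cycle [-6, 4, -3, 1] with period 4; step 13 mod 4 = 1, giving 4.
The v coordinate changes by +3 each step, so at step 13 it is 9 + 13·(3) = 48.

u=4, v=48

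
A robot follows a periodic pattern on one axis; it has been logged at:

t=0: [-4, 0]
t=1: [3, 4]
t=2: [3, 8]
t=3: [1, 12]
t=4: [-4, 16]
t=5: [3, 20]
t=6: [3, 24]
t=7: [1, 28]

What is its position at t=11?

First: cycles through -4, 3, 3, 1 every 4 steps. Step 11 lands at position 3 of the cycle → 1.
Second: linear, +4 per step → 44 at step 11.

[1, 44]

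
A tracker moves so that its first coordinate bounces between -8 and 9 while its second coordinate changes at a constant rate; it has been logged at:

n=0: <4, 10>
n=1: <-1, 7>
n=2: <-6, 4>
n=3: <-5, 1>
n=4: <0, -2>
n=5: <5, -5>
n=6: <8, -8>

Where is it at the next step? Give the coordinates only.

<3, -11>

The first coordinate reflects between -8 and 9, moving 5 per step.
  step 7: 8 → 3
The second coordinate changes by -3 each step: at step 7 it is -11.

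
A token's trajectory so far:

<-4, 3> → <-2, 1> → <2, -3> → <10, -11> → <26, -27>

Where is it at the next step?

Step-to-step displacements: <+2, -2>, <+4, -4>, <+8, -8>, <+16, -16>; each is 2× the previous.
step 5: <26, -27> + <+32, -32> → <58, -59>

<58, -59>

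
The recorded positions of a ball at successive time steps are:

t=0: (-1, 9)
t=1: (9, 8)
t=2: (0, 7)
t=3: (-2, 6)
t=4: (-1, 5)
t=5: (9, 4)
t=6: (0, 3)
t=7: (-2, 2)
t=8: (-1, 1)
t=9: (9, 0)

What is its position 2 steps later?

The first coordinate repeats the cycle [-1, 9, 0, -2] with period 4; step 11 mod 4 = 3, giving -2.
The second coordinate changes by -1 each step, so at step 11 it is 9 + 11·(-1) = -2.

(-2, -2)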